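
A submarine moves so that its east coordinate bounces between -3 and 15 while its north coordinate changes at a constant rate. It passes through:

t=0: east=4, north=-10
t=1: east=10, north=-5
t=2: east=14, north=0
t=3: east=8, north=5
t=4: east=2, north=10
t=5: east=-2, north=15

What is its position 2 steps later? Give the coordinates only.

The east coordinate reflects between -3 and 15, moving 6 per step.
  step 6: -2 → 4
  step 7: 4 → 10
The north coordinate changes by +5 each step: at step 7 it is 25.

east=10, north=25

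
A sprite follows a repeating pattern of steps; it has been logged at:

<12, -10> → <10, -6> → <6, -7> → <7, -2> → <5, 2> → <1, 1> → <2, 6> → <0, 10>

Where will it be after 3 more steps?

<-5, 18>

The moves between consecutive positions are <-2, +4>, <-4, -1>, <+1, +5>, <-2, +4>, <-4, -1>, <+1, +5>, <-2, +4>; they repeat the 3-cycle [<-2, +4>, <-4, -1>, <+1, +5>].
step 8: apply <-4, -1> → <-4, 9>
step 9: apply <+1, +5> → <-3, 14>
step 10: apply <-2, +4> → <-5, 18>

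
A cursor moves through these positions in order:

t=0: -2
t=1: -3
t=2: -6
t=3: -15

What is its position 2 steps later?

The jumps are -1, -3, -9 — a geometric progression with ratio 3.
step 4: -15 − 27 → -42
step 5: -42 − 81 → -123

-123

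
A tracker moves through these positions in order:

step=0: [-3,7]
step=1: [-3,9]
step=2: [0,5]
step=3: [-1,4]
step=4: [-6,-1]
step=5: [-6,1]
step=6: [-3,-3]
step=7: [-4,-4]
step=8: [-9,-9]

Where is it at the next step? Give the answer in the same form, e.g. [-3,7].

[-9,-7]

The moves between consecutive positions are [+0,+2], [+3,-4], [-1,-1], [-5,-5], [+0,+2], [+3,-4], [-1,-1], [-5,-5]; they repeat the 4-cycle [[+0,+2], [+3,-4], [-1,-1], [-5,-5]].
step 9: apply [+0,+2] → [-9,-7]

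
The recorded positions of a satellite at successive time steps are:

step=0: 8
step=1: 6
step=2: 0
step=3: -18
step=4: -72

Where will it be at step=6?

The jumps are -2, -6, -18, -54 — a geometric progression with ratio 3.
step 5: -72 − 162 → -234
step 6: -234 − 486 → -720

-720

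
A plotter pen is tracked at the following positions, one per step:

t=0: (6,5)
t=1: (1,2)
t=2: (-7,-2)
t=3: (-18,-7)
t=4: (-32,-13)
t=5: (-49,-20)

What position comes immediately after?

(-69,-28)

First differences are (-5,-3), (-8,-4), (-11,-5), (-14,-6), (-17,-7); their common second difference is (-3,-1) (constant acceleration).
step 6: (-49,-20) + (-20,-8) → (-69,-28)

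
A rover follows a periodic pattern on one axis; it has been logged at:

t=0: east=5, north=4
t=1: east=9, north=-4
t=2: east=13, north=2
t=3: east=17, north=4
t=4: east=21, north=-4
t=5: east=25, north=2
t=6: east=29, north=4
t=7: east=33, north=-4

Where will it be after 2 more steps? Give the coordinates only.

east=41, north=4

The east coordinate changes by +4 each step, so at step 9 it is 5 + 9·(4) = 41.
The north coordinate repeats the cycle [4, -4, 2] with period 3; step 9 mod 3 = 0, giving 4.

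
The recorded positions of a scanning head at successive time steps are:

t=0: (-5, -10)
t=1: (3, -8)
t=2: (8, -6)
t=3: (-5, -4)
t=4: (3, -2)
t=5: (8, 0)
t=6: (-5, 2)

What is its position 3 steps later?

First: cycles through -5, 3, 8 every 3 steps. Step 9 lands at position 0 of the cycle → -5.
Second: linear, +2 per step → 8 at step 9.

(-5, 8)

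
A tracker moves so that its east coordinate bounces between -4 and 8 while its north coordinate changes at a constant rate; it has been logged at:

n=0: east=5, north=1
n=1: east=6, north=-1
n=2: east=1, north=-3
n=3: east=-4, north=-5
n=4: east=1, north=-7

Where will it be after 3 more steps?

The east coordinate reflects between -4 and 8, moving 5 per step.
  step 5: 1 → 6
  step 6: 6 → 5
  step 7: 5 → 0
The north coordinate changes by -2 each step: at step 7 it is -13.

east=0, north=-13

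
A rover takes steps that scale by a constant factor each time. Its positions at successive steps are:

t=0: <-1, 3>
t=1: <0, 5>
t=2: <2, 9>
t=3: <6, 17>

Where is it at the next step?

<14, 33>

The jumps are <+1, +2>, <+2, +4>, <+4, +8> — a geometric progression with ratio 2.
step 4: <6, 17> + <+8, +16> → <14, 33>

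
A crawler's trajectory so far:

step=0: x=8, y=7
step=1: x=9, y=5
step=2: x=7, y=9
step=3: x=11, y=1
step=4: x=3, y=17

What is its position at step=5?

x=19, y=-15

Step-to-step displacements: (+1, -2), (-2, +4), (+4, -8), (-8, +16); each is -2× the previous.
step 5: x=3, y=17 + (+16, -32) → x=19, y=-15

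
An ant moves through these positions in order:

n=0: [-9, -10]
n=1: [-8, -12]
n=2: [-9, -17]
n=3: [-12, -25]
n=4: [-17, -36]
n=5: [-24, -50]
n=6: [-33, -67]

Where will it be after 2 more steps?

[-57, -110]

Taking differences between consecutive positions: [+1, -2], [-1, -5], [-3, -8], [-5, -11], [-7, -14], [-9, -17]. These grow by [-2, -3] each step.
step 7: [-33, -67] + [-11, -20] → [-44, -87]
step 8: [-44, -87] + [-13, -23] → [-57, -110]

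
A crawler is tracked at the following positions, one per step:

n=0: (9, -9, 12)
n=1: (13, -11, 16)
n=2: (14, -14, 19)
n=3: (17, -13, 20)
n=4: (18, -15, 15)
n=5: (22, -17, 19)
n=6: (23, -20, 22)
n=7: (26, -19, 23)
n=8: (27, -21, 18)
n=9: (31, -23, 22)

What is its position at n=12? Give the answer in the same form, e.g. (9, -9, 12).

(36, -27, 21)

Differencing gives (+4, -2, +4), (+1, -3, +3), (+3, +1, +1), (+1, -2, -5), (+4, -2, +4), (+1, -3, +3), (+3, +1, +1), (+1, -2, -5), (+4, -2, +4). This is the pattern (+4, -2, +4), (+1, -3, +3), (+3, +1, +1), (+1, -2, -5) repeated.
step 10: apply (+1, -3, +3) → (32, -26, 25)
step 11: apply (+3, +1, +1) → (35, -25, 26)
step 12: apply (+1, -2, -5) → (36, -27, 21)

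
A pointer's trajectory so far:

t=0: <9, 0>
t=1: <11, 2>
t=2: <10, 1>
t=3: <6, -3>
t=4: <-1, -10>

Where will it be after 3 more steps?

<-40, -49>

First differences are <+2, +2>, <-1, -1>, <-4, -4>, <-7, -7>; their common second difference is <-3, -3> (constant acceleration).
step 5: <-1, -10> + <-10, -10> → <-11, -20>
step 6: <-11, -20> + <-13, -13> → <-24, -33>
step 7: <-24, -33> + <-16, -16> → <-40, -49>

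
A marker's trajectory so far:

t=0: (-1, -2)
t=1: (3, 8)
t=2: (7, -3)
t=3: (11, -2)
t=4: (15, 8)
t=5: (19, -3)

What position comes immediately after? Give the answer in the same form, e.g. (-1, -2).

(23, -2)

First: linear, +4 per step → 23 at step 6.
Second: cycles through -2, 8, -3 every 3 steps. Step 6 lands at position 0 of the cycle → -2.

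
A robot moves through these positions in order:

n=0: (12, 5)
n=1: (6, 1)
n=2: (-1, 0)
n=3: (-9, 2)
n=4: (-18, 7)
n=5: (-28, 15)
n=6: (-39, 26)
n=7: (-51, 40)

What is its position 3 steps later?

(-93, 100)

Successive displacements: (-6, -4), (-7, -1), (-8, +2), (-9, +5), (-10, +8), (-11, +11), (-12, +14) — each changes by (-1, +3).
step 8: (-51, 40) + (-13, +17) → (-64, 57)
step 9: (-64, 57) + (-14, +20) → (-78, 77)
step 10: (-78, 77) + (-15, +23) → (-93, 100)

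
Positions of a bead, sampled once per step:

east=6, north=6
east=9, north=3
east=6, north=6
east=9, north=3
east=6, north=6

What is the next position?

east=9, north=3

Step-to-step displacements: (+3,-3), (-3,+3), (+3,-3), (-3,+3); each is -1× the previous.
step 5: east=6, north=6 + (+3,-3) → east=9, north=3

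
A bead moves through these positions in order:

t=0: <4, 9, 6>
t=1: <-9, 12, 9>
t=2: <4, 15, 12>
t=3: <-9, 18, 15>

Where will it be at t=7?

The first coordinate repeats the cycle [4, -9] with period 2; step 7 mod 2 = 1, giving -9.
The second coordinate changes by +3 each step, so at step 7 it is 9 + 7·(3) = 30.
The third coordinate changes by +3 each step, so at step 7 it is 6 + 7·(3) = 27.

<-9, 30, 27>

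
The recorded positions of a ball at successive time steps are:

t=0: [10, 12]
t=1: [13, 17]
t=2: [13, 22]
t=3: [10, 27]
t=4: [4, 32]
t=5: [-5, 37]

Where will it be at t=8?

[-50, 52]

Successive displacements: [+3, +5], [+0, +5], [-3, +5], [-6, +5], [-9, +5] — each changes by [-3, +0].
step 6: [-5, 37] + [-12, +5] → [-17, 42]
step 7: [-17, 42] + [-15, +5] → [-32, 47]
step 8: [-32, 47] + [-18, +5] → [-50, 52]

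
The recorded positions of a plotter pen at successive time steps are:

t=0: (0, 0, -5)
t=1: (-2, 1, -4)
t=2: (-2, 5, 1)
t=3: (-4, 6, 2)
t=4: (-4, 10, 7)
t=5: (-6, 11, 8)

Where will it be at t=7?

Differencing gives (-2, +1, +1), (+0, +4, +5), (-2, +1, +1), (+0, +4, +5), (-2, +1, +1). This is the pattern (-2, +1, +1), (+0, +4, +5) repeated.
step 6: apply (+0, +4, +5) → (-6, 15, 13)
step 7: apply (-2, +1, +1) → (-8, 16, 14)

(-8, 16, 14)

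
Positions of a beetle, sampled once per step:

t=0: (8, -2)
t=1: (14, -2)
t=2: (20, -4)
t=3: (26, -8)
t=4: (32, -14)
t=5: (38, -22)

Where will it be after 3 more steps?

(56, -58)

Taking differences between consecutive positions: (+6, +0), (+6, -2), (+6, -4), (+6, -6), (+6, -8). These grow by (+0, -2) each step.
step 6: (38, -22) + (+6, -10) → (44, -32)
step 7: (44, -32) + (+6, -12) → (50, -44)
step 8: (50, -44) + (+6, -14) → (56, -58)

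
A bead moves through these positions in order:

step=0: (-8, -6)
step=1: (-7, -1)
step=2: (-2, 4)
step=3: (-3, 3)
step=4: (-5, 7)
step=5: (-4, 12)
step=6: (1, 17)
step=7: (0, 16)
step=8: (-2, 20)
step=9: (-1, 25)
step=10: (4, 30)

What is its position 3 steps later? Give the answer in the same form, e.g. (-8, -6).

(2, 38)

The moves between consecutive positions are (+1, +5), (+5, +5), (-1, -1), (-2, +4), (+1, +5), (+5, +5), (-1, -1), (-2, +4), (+1, +5), (+5, +5); they repeat the 4-cycle [(+1, +5), (+5, +5), (-1, -1), (-2, +4)].
step 11: apply (-1, -1) → (3, 29)
step 12: apply (-2, +4) → (1, 33)
step 13: apply (+1, +5) → (2, 38)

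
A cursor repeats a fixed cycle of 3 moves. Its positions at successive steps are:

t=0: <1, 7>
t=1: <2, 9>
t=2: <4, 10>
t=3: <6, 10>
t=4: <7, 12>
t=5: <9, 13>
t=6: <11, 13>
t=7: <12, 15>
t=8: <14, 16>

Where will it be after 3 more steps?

The moves between consecutive positions are <+1, +2>, <+2, +1>, <+2, +0>, <+1, +2>, <+2, +1>, <+2, +0>, <+1, +2>, <+2, +1>; they repeat the 3-cycle [<+1, +2>, <+2, +1>, <+2, +0>].
step 9: apply <+2, +0> → <16, 16>
step 10: apply <+1, +2> → <17, 18>
step 11: apply <+2, +1> → <19, 19>

<19, 19>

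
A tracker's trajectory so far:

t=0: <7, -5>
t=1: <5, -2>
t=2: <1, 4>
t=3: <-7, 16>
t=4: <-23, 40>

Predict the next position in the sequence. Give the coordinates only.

Consecutive displacements <-2, +3>, <-4, +6>, <-8, +12>, <-16, +24> scale by a factor of 2 each step.
step 5: <-23, 40> + <-32, +48> → <-55, 88>

<-55, 88>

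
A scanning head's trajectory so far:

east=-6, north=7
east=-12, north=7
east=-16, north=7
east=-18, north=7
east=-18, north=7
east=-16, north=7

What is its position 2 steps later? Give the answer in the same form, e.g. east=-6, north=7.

east=-6, north=7

First differences are (-6,+0), (-4,+0), (-2,+0), (+0,+0), (+2,+0); their common second difference is (+2,+0) (constant acceleration).
step 6: east=-16, north=7 + (+4,+0) → east=-12, north=7
step 7: east=-12, north=7 + (+6,+0) → east=-6, north=7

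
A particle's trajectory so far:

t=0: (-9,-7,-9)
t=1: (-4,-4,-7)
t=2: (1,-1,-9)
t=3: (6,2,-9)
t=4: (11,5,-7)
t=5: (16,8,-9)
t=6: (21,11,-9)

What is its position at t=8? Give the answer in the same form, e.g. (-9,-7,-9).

(31,17,-9)

The first coordinate changes by +5 each step, so at step 8 it is -9 + 8·(5) = 31.
The second coordinate changes by +3 each step, so at step 8 it is -7 + 8·(3) = 17.
The third coordinate repeats the cycle [-9, -7, -9] with period 3; step 8 mod 3 = 2, giving -9.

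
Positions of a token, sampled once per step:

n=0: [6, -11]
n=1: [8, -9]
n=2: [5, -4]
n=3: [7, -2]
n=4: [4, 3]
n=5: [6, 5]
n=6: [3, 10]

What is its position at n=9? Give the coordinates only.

The moves between consecutive positions are [+2, +2], [-3, +5], [+2, +2], [-3, +5], [+2, +2], [-3, +5]; they repeat the 2-cycle [[+2, +2], [-3, +5]].
step 7: apply [+2, +2] → [5, 12]
step 8: apply [-3, +5] → [2, 17]
step 9: apply [+2, +2] → [4, 19]

[4, 19]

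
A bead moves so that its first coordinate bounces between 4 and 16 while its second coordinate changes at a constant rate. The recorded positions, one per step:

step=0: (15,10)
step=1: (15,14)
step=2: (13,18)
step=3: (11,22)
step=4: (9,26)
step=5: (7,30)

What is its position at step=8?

(7,42)

The first coordinate reflects between 4 and 16, moving 2 per step.
  step 6: 7 → 5
  step 7: 5 → 5
  step 8: 5 → 7
The second coordinate changes by +4 each step: at step 8 it is 42.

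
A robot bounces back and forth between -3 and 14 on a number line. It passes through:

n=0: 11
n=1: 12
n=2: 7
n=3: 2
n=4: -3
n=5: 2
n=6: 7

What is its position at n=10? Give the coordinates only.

The value reflects between -3 and 14, moving 5 per step.
  step 7: 7 → 12
  step 8: 12 → 11
  step 9: 11 → 6
  step 10: 6 → 1

1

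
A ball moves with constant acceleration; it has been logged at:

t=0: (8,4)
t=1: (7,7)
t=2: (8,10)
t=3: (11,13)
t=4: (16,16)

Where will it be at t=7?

(43,25)

First differences are (-1,+3), (+1,+3), (+3,+3), (+5,+3); their common second difference is (+2,+0) (constant acceleration).
step 5: (16,16) + (+7,+3) → (23,19)
step 6: (23,19) + (+9,+3) → (32,22)
step 7: (32,22) + (+11,+3) → (43,25)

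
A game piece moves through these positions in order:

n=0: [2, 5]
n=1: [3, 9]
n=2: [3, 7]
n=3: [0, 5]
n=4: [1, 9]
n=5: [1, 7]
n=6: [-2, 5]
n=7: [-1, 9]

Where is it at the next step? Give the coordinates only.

The moves between consecutive positions are [+1, +4], [+0, -2], [-3, -2], [+1, +4], [+0, -2], [-3, -2], [+1, +4]; they repeat the 3-cycle [[+1, +4], [+0, -2], [-3, -2]].
step 8: apply [+0, -2] → [-1, 7]

[-1, 7]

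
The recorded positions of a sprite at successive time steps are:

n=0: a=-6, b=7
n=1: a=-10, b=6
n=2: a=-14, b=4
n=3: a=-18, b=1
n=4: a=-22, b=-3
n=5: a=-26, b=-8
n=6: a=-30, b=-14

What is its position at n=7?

a=-34, b=-21

First differences are (-4, -1), (-4, -2), (-4, -3), (-4, -4), (-4, -5), (-4, -6); their common second difference is (+0, -1) (constant acceleration).
step 7: a=-30, b=-14 + (-4, -7) → a=-34, b=-21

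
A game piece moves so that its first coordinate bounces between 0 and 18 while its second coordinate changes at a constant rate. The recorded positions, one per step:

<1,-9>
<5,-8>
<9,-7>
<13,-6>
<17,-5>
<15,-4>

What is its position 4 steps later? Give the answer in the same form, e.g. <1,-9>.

<1,0>

The first coordinate travels 4 per step and bounces off the walls at 0 and 18.
  step 6: 15 → 11
  step 7: 11 → 7
  step 8: 7 → 3
  step 9: 3 → 1
The second coordinate changes by +1 each step: at step 9 it is 0.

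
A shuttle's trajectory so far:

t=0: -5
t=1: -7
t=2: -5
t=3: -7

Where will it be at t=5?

-7

The jumps are -2, +2, -2 — a geometric progression with ratio -1.
step 4: -7 + 2 → -5
step 5: -5 − 2 → -7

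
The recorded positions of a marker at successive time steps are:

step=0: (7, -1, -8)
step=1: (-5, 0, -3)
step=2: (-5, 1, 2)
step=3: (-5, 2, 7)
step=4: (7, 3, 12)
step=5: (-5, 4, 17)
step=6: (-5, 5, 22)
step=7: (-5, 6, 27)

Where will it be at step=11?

First: cycles through 7, -5, -5, -5 every 4 steps. Step 11 lands at position 3 of the cycle → -5.
Second: linear, +1 per step → 10 at step 11.
Third: linear, +5 per step → 47 at step 11.

(-5, 10, 47)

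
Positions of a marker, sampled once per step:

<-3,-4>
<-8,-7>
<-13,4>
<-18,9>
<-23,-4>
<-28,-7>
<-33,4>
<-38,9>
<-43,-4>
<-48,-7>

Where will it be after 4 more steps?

First: linear, -5 per step → -68 at step 13.
Second: cycles through -4, -7, 4, 9 every 4 steps. Step 13 lands at position 1 of the cycle → -7.

<-68,-7>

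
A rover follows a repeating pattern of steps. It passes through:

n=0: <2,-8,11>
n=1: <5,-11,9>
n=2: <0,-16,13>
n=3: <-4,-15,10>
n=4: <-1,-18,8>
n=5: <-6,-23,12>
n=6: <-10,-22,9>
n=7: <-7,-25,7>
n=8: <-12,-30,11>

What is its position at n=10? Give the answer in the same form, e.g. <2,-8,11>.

<-13,-32,6>

The moves between consecutive positions are <+3,-3,-2>, <-5,-5,+4>, <-4,+1,-3>, <+3,-3,-2>, <-5,-5,+4>, <-4,+1,-3>, <+3,-3,-2>, <-5,-5,+4>; they repeat the 3-cycle [<+3,-3,-2>, <-5,-5,+4>, <-4,+1,-3>].
step 9: apply <-4,+1,-3> → <-16,-29,8>
step 10: apply <+3,-3,-2> → <-13,-32,6>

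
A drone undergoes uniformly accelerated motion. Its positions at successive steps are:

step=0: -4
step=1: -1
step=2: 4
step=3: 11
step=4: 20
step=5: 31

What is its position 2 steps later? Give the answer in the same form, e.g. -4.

Taking differences between consecutive positions: +3, +5, +7, +9, +11. These grow by +2 each step.
step 6: 31 + 13 → 44
step 7: 44 + 15 → 59

59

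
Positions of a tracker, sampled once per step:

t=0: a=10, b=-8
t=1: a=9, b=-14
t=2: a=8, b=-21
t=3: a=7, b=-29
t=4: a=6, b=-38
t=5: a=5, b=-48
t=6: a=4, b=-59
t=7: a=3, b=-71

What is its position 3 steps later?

a=0, b=-113

Successive displacements: (-1, -6), (-1, -7), (-1, -8), (-1, -9), (-1, -10), (-1, -11), (-1, -12) — each changes by (+0, -1).
step 8: a=3, b=-71 + (-1, -13) → a=2, b=-84
step 9: a=2, b=-84 + (-1, -14) → a=1, b=-98
step 10: a=1, b=-98 + (-1, -15) → a=0, b=-113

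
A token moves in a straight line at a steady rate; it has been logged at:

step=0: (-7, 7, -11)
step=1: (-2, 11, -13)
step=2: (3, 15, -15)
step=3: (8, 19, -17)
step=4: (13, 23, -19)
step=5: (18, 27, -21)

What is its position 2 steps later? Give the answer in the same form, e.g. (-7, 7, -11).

The position changes by (+5, +4, -2) every step.
step 6: (18, 27, -21) + (+5, +4, -2) → (23, 31, -23)
step 7: (23, 31, -23) + (+5, +4, -2) → (28, 35, -25)

(28, 35, -25)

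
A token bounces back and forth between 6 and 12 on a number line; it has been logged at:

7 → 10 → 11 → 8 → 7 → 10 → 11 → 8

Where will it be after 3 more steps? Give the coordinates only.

11

The value reflects between 6 and 12, moving 3 per step.
  step 8: 8 → 7
  step 9: 7 → 10
  step 10: 10 → 11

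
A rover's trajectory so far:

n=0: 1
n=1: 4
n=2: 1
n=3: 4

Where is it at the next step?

1

Step-to-step displacements: +3, -3, +3; each is -1× the previous.
step 4: 4 − 3 → 1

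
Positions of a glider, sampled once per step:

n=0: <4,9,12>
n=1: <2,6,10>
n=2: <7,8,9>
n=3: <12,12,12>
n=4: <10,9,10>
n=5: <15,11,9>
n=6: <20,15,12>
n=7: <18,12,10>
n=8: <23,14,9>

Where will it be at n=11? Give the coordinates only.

Differencing gives <-2,-3,-2>, <+5,+2,-1>, <+5,+4,+3>, <-2,-3,-2>, <+5,+2,-1>, <+5,+4,+3>, <-2,-3,-2>, <+5,+2,-1>. This is the pattern <-2,-3,-2>, <+5,+2,-1>, <+5,+4,+3> repeated.
step 9: apply <+5,+4,+3> → <28,18,12>
step 10: apply <-2,-3,-2> → <26,15,10>
step 11: apply <+5,+2,-1> → <31,17,9>

<31,17,9>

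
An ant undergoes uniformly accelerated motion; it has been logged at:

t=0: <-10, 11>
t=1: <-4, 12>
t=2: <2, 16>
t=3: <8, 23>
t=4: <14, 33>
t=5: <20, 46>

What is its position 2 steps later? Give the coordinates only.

First differences are <+6, +1>, <+6, +4>, <+6, +7>, <+6, +10>, <+6, +13>; their common second difference is <+0, +3> (constant acceleration).
step 6: <20, 46> + <+6, +16> → <26, 62>
step 7: <26, 62> + <+6, +19> → <32, 81>

<32, 81>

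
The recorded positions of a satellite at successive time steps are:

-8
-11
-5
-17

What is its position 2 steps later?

-41

Consecutive displacements -3, +6, -12 scale by a factor of -2 each step.
step 4: -17 + 24 → 7
step 5: 7 − 48 → -41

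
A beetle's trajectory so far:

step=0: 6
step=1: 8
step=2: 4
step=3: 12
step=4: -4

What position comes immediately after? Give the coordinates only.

28

Step-to-step displacements: +2, -4, +8, -16; each is -2× the previous.
step 5: -4 + 32 → 28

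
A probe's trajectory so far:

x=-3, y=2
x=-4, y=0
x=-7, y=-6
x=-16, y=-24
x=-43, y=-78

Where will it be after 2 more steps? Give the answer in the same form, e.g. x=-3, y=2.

Consecutive displacements (-1, -2), (-3, -6), (-9, -18), (-27, -54) scale by a factor of 3 each step.
step 5: x=-43, y=-78 + (-81, -162) → x=-124, y=-240
step 6: x=-124, y=-240 + (-243, -486) → x=-367, y=-726

x=-367, y=-726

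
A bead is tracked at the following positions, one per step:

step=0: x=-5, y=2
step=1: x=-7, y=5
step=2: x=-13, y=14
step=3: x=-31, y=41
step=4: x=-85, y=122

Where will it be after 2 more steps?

x=-733, y=1094

Step-to-step displacements: (-2, +3), (-6, +9), (-18, +27), (-54, +81); each is 3× the previous.
step 5: x=-85, y=122 + (-162, +243) → x=-247, y=365
step 6: x=-247, y=365 + (-486, +729) → x=-733, y=1094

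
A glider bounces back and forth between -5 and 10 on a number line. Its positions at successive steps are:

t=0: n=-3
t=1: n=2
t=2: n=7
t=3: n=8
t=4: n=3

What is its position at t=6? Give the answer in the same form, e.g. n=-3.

The value reflects between -5 and 10, moving 5 per step.
  step 5: 3 → -2
  step 6: -2 → -3

n=-3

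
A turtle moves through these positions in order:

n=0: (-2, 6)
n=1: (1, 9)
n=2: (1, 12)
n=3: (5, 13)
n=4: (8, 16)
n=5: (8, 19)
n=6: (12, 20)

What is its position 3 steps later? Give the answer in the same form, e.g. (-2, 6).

Step-to-step displacements: (+3, +3), (+0, +3), (+4, +1), (+3, +3), (+0, +3), (+4, +1) — a repeating cycle of length 3.
step 7: apply (+3, +3) → (15, 23)
step 8: apply (+0, +3) → (15, 26)
step 9: apply (+4, +1) → (19, 27)

(19, 27)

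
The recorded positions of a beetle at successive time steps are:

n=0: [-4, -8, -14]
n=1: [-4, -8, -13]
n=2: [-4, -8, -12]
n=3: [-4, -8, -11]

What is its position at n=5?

Constant displacement of [+0, +0, +1] per step.
step 4: [-4, -8, -11] + [+0, +0, +1] → [-4, -8, -10]
step 5: [-4, -8, -10] + [+0, +0, +1] → [-4, -8, -9]

[-4, -8, -9]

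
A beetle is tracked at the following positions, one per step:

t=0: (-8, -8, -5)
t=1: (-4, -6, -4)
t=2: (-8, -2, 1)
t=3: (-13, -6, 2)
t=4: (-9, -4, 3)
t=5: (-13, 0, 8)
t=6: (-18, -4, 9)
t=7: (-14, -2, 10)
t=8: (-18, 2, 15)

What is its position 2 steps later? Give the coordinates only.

(-19, 0, 17)

The moves between consecutive positions are (+4, +2, +1), (-4, +4, +5), (-5, -4, +1), (+4, +2, +1), (-4, +4, +5), (-5, -4, +1), (+4, +2, +1), (-4, +4, +5); they repeat the 3-cycle [(+4, +2, +1), (-4, +4, +5), (-5, -4, +1)].
step 9: apply (-5, -4, +1) → (-23, -2, 16)
step 10: apply (+4, +2, +1) → (-19, 0, 17)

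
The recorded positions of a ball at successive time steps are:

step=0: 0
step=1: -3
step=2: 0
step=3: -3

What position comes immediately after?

The jumps are -3, +3, -3 — a geometric progression with ratio -1.
step 4: -3 + 3 → 0

0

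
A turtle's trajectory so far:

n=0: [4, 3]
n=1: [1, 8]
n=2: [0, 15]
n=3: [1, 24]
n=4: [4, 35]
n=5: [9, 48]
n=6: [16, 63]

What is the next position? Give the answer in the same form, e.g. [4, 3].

First differences are [-3, +5], [-1, +7], [+1, +9], [+3, +11], [+5, +13], [+7, +15]; their common second difference is [+2, +2] (constant acceleration).
step 7: [16, 63] + [+9, +17] → [25, 80]

[25, 80]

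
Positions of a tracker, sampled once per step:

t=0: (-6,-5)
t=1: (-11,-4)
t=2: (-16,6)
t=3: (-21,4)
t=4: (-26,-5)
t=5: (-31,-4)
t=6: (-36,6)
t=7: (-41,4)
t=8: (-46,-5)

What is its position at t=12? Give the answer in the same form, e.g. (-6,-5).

First: linear, -5 per step → -66 at step 12.
Second: cycles through -5, -4, 6, 4 every 4 steps. Step 12 lands at position 0 of the cycle → -5.

(-66,-5)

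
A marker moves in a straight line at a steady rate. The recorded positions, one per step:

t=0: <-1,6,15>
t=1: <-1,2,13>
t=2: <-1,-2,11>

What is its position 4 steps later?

Constant displacement of <+0,-4,-2> per step.
step 3: <-1,-2,11> + <+0,-4,-2> → <-1,-6,9>
step 4: <-1,-6,9> + <+0,-4,-2> → <-1,-10,7>
step 5: <-1,-10,7> + <+0,-4,-2> → <-1,-14,5>
step 6: <-1,-14,5> + <+0,-4,-2> → <-1,-18,3>

<-1,-18,3>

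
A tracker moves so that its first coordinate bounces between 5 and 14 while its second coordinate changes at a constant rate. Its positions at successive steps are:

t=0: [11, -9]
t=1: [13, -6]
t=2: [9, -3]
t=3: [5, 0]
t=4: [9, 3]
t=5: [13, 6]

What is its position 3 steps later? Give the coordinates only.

The first coordinate reflects between 5 and 14, moving 4 per step.
  step 6: 13 → 11
  step 7: 11 → 7
  step 8: 7 → 7
The second coordinate changes by +3 each step: at step 8 it is 15.

[7, 15]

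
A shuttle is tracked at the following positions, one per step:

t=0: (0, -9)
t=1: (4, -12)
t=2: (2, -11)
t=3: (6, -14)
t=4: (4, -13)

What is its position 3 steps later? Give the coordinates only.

Differencing gives (+4, -3), (-2, +1), (+4, -3), (-2, +1). This is the pattern (+4, -3), (-2, +1) repeated.
step 5: apply (+4, -3) → (8, -16)
step 6: apply (-2, +1) → (6, -15)
step 7: apply (+4, -3) → (10, -18)

(10, -18)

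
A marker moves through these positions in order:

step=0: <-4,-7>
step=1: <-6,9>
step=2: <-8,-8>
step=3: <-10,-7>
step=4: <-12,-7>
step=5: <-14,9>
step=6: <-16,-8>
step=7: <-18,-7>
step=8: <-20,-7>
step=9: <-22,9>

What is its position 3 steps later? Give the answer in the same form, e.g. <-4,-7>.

<-28,-7>

First: linear, -2 per step → -28 at step 12.
Second: cycles through -7, 9, -8, -7 every 4 steps. Step 12 lands at position 0 of the cycle → -7.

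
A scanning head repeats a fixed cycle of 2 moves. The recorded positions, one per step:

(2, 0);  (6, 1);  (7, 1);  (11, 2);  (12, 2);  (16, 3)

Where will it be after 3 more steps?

(22, 4)

Step-to-step displacements: (+4, +1), (+1, +0), (+4, +1), (+1, +0), (+4, +1) — a repeating cycle of length 2.
step 6: apply (+1, +0) → (17, 3)
step 7: apply (+4, +1) → (21, 4)
step 8: apply (+1, +0) → (22, 4)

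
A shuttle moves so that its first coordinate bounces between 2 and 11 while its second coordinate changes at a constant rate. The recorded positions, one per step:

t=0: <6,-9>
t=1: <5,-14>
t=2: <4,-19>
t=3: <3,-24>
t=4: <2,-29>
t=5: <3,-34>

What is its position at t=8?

<6,-49>

The first coordinate travels 1 per step and bounces off the walls at 2 and 11.
  step 6: 3 → 4
  step 7: 4 → 5
  step 8: 5 → 6
The second coordinate changes by -5 each step: at step 8 it is -49.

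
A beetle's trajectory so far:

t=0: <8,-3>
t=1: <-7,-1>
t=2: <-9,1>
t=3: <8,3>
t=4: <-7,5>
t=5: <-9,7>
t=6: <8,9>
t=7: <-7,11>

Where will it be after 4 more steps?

The first coordinate repeats the cycle [8, -7, -9] with period 3; step 11 mod 3 = 2, giving -9.
The second coordinate changes by +2 each step, so at step 11 it is -3 + 11·(2) = 19.

<-9,19>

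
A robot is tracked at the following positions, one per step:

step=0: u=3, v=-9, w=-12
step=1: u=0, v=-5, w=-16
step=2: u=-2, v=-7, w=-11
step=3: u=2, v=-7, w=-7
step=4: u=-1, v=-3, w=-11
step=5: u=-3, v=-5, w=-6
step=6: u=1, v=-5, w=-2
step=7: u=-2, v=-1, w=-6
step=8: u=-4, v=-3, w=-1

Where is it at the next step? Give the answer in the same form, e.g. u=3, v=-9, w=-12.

The moves between consecutive positions are (-3, +4, -4), (-2, -2, +5), (+4, +0, +4), (-3, +4, -4), (-2, -2, +5), (+4, +0, +4), (-3, +4, -4), (-2, -2, +5); they repeat the 3-cycle [(-3, +4, -4), (-2, -2, +5), (+4, +0, +4)].
step 9: apply (+4, +0, +4) → u=0, v=-3, w=3

u=0, v=-3, w=3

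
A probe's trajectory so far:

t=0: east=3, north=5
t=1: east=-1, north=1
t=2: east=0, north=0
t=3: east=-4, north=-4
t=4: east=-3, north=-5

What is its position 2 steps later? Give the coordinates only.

Differencing gives (-4, -4), (+1, -1), (-4, -4), (+1, -1). This is the pattern (-4, -4), (+1, -1) repeated.
step 5: apply (-4, -4) → east=-7, north=-9
step 6: apply (+1, -1) → east=-6, north=-10

east=-6, north=-10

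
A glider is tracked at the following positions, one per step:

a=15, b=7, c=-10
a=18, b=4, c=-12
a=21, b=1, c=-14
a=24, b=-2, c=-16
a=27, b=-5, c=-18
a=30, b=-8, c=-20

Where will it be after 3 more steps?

a=39, b=-17, c=-26

Constant displacement of (+3, -3, -2) per step.
step 6: a=30, b=-8, c=-20 + (+3, -3, -2) → a=33, b=-11, c=-22
step 7: a=33, b=-11, c=-22 + (+3, -3, -2) → a=36, b=-14, c=-24
step 8: a=36, b=-14, c=-24 + (+3, -3, -2) → a=39, b=-17, c=-26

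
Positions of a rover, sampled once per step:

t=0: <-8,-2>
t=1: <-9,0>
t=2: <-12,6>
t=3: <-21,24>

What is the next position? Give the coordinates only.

<-48,78>

Consecutive displacements <-1,+2>, <-3,+6>, <-9,+18> scale by a factor of 3 each step.
step 4: <-21,24> + <-27,+54> → <-48,78>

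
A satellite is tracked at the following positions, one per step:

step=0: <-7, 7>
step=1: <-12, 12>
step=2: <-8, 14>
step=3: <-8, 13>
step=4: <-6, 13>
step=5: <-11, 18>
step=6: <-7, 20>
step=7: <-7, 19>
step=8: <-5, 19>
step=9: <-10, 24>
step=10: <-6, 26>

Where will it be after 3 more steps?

Differencing gives <-5, +5>, <+4, +2>, <+0, -1>, <+2, +0>, <-5, +5>, <+4, +2>, <+0, -1>, <+2, +0>, <-5, +5>, <+4, +2>. This is the pattern <-5, +5>, <+4, +2>, <+0, -1>, <+2, +0> repeated.
step 11: apply <+0, -1> → <-6, 25>
step 12: apply <+2, +0> → <-4, 25>
step 13: apply <-5, +5> → <-9, 30>

<-9, 30>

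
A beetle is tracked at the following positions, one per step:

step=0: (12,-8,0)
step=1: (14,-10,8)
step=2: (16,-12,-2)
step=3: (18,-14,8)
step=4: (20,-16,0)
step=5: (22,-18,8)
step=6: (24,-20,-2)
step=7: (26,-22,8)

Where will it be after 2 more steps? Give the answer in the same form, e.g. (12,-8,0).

The first coordinate changes by +2 each step, so at step 9 it is 12 + 9·(2) = 30.
The second coordinate changes by -2 each step, so at step 9 it is -8 + 9·(-2) = -26.
The third coordinate repeats the cycle [0, 8, -2, 8] with period 4; step 9 mod 4 = 1, giving 8.

(30,-26,8)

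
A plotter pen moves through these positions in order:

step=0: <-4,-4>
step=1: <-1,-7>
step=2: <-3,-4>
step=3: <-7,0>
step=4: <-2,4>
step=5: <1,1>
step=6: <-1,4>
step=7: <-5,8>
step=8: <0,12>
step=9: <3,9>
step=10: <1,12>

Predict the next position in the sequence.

Differencing gives <+3,-3>, <-2,+3>, <-4,+4>, <+5,+4>, <+3,-3>, <-2,+3>, <-4,+4>, <+5,+4>, <+3,-3>, <-2,+3>. This is the pattern <+3,-3>, <-2,+3>, <-4,+4>, <+5,+4> repeated.
step 11: apply <-4,+4> → <-3,16>

<-3,16>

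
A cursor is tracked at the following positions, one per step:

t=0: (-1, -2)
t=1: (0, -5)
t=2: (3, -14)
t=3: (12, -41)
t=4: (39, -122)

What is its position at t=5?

(120, -365)

The jumps are (+1, -3), (+3, -9), (+9, -27), (+27, -81) — a geometric progression with ratio 3.
step 5: (39, -122) + (+81, -243) → (120, -365)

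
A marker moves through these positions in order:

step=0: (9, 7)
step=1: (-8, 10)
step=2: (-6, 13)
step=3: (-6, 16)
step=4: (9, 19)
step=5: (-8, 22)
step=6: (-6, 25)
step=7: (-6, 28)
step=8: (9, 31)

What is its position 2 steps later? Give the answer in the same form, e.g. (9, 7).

First: cycles through 9, -8, -6, -6 every 4 steps. Step 10 lands at position 2 of the cycle → -6.
Second: linear, +3 per step → 37 at step 10.

(-6, 37)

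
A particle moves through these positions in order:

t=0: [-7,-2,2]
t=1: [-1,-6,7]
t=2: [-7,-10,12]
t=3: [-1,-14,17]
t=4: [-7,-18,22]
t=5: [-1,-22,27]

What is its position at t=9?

The first coordinate repeats the cycle [-7, -1] with period 2; step 9 mod 2 = 1, giving -1.
The second coordinate changes by -4 each step, so at step 9 it is -2 + 9·(-4) = -38.
The third coordinate changes by +5 each step, so at step 9 it is 2 + 9·(5) = 47.

[-1,-38,47]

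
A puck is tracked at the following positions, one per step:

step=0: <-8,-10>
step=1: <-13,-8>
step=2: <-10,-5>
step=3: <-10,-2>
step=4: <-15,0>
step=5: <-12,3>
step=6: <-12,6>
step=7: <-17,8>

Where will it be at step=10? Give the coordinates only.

Step-to-step displacements: <-5,+2>, <+3,+3>, <+0,+3>, <-5,+2>, <+3,+3>, <+0,+3>, <-5,+2> — a repeating cycle of length 3.
step 8: apply <+3,+3> → <-14,11>
step 9: apply <+0,+3> → <-14,14>
step 10: apply <-5,+2> → <-19,16>

<-19,16>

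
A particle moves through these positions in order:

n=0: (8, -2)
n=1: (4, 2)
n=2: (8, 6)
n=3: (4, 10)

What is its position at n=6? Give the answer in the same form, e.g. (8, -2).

First: cycles through 8, 4 every 2 steps. Step 6 lands at position 0 of the cycle → 8.
Second: linear, +4 per step → 22 at step 6.

(8, 22)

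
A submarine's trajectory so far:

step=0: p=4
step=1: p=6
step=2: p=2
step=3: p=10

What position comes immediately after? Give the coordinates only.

The jumps are +2, -4, +8 — a geometric progression with ratio -2.
step 4: 10 − 16 → p=-6

p=-6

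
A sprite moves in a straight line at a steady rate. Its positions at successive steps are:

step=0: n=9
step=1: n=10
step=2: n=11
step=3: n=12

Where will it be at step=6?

Each step adds +1 to the position.
step 4: 12 + 1 → n=13
step 5: 13 + 1 → n=14
step 6: 14 + 1 → n=15

n=15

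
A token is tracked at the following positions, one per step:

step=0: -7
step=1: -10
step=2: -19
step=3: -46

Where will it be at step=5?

-370

The jumps are -3, -9, -27 — a geometric progression with ratio 3.
step 4: -46 − 81 → -127
step 5: -127 − 243 → -370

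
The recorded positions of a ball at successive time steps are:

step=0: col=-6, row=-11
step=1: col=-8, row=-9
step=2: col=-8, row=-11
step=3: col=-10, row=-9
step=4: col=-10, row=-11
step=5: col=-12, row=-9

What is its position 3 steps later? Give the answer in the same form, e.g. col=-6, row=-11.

Differencing gives (-2, +2), (+0, -2), (-2, +2), (+0, -2), (-2, +2). This is the pattern (-2, +2), (+0, -2) repeated.
step 6: apply (+0, -2) → col=-12, row=-11
step 7: apply (-2, +2) → col=-14, row=-9
step 8: apply (+0, -2) → col=-14, row=-11

col=-14, row=-11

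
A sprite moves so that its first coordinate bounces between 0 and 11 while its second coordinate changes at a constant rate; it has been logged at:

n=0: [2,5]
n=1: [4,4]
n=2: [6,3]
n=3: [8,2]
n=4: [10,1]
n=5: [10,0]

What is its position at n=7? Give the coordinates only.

[6,-2]

The first coordinate reflects between 0 and 11, moving 2 per step.
  step 6: 10 → 8
  step 7: 8 → 6
The second coordinate changes by -1 each step: at step 7 it is -2.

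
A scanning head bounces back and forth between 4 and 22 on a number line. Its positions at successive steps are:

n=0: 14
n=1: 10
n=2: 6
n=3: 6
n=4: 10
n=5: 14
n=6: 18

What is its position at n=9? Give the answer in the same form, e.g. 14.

The value reflects between 4 and 22, moving 4 per step.
  step 7: 18 → 22
  step 8: 22 → 18
  step 9: 18 → 14

14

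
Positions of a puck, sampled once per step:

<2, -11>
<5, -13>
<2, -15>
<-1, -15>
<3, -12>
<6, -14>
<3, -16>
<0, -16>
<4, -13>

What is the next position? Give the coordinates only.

Differencing gives <+3, -2>, <-3, -2>, <-3, +0>, <+4, +3>, <+3, -2>, <-3, -2>, <-3, +0>, <+4, +3>. This is the pattern <+3, -2>, <-3, -2>, <-3, +0>, <+4, +3> repeated.
step 9: apply <+3, -2> → <7, -15>

<7, -15>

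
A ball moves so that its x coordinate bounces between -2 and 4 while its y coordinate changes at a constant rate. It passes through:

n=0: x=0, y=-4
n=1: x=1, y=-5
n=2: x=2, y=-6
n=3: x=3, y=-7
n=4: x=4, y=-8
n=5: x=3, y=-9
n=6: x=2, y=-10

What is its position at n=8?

x=0, y=-12

The x coordinate reflects between -2 and 4, moving 1 per step.
  step 7: 2 → 1
  step 8: 1 → 0
The y coordinate changes by -1 each step: at step 8 it is -12.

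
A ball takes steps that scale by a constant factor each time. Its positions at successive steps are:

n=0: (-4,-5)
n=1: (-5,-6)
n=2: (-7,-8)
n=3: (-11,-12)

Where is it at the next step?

(-19,-20)

Consecutive displacements (-1,-1), (-2,-2), (-4,-4) scale by a factor of 2 each step.
step 4: (-11,-12) + (-8,-8) → (-19,-20)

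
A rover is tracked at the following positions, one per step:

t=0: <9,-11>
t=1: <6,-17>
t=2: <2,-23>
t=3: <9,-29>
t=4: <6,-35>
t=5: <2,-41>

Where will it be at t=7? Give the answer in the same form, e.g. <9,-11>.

First: cycles through 9, 6, 2 every 3 steps. Step 7 lands at position 1 of the cycle → 6.
Second: linear, -6 per step → -53 at step 7.

<6,-53>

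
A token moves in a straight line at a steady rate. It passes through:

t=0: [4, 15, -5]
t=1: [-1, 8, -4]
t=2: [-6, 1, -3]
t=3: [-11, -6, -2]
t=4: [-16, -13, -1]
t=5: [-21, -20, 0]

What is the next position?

Constant displacement of [-5, -7, +1] per step.
step 6: [-21, -20, 0] + [-5, -7, +1] → [-26, -27, 1]

[-26, -27, 1]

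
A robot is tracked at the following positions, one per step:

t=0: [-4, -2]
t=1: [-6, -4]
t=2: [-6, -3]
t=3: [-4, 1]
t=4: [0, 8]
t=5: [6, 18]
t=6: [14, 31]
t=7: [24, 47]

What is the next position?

[36, 66]

Successive displacements: [-2, -2], [+0, +1], [+2, +4], [+4, +7], [+6, +10], [+8, +13], [+10, +16] — each changes by [+2, +3].
step 8: [24, 47] + [+12, +19] → [36, 66]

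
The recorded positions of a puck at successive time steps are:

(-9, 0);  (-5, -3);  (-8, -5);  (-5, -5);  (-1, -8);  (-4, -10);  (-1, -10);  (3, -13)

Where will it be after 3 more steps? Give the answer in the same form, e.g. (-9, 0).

(7, -18)

Differencing gives (+4, -3), (-3, -2), (+3, +0), (+4, -3), (-3, -2), (+3, +0), (+4, -3). This is the pattern (+4, -3), (-3, -2), (+3, +0) repeated.
step 8: apply (-3, -2) → (0, -15)
step 9: apply (+3, +0) → (3, -15)
step 10: apply (+4, -3) → (7, -18)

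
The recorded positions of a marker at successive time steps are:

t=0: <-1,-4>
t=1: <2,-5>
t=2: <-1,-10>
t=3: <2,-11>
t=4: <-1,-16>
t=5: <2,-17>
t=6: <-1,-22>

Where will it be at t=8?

<-1,-28>

Step-to-step displacements: <+3,-1>, <-3,-5>, <+3,-1>, <-3,-5>, <+3,-1>, <-3,-5> — a repeating cycle of length 2.
step 7: apply <+3,-1> → <2,-23>
step 8: apply <-3,-5> → <-1,-28>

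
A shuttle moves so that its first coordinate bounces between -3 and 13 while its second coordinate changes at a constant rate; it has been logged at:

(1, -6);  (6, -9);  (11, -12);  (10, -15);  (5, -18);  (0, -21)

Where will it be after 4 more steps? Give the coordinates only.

The first coordinate reflects between -3 and 13, moving 5 per step.
  step 6: 0 → -1
  step 7: -1 → 4
  step 8: 4 → 9
  step 9: 9 → 12
The second coordinate changes by -3 each step: at step 9 it is -33.

(12, -33)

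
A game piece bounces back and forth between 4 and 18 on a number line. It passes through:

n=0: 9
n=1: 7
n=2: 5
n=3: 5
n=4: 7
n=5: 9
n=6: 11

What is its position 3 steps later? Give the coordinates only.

17

The value reflects between 4 and 18, moving 2 per step.
  step 7: 11 → 13
  step 8: 13 → 15
  step 9: 15 → 17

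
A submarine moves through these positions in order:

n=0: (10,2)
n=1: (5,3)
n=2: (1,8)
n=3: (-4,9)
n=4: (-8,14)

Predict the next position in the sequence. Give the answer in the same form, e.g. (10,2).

Step-to-step displacements: (-5,+1), (-4,+5), (-5,+1), (-4,+5) — a repeating cycle of length 2.
step 5: apply (-5,+1) → (-13,15)

(-13,15)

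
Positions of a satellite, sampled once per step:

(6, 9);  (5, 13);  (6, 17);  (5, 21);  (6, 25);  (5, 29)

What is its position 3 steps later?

(6, 41)

First: cycles through 6, 5 every 2 steps. Step 8 lands at position 0 of the cycle → 6.
Second: linear, +4 per step → 41 at step 8.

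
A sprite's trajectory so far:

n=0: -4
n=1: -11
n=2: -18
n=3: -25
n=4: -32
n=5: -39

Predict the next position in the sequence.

-46

The position changes by -7 every step.
step 6: -39 − 7 → -46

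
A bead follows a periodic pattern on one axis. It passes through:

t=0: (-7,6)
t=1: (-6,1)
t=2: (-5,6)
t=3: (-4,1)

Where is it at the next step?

The first coordinate changes by +1 each step, so at step 4 it is -7 + 4·(1) = -3.
The second coordinate repeats the cycle [6, 1] with period 2; step 4 mod 2 = 0, giving 6.

(-3,6)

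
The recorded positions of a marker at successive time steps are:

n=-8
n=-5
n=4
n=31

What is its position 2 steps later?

The jumps are +3, +9, +27 — a geometric progression with ratio 3.
step 4: 31 + 81 → n=112
step 5: 112 + 243 → n=355

n=355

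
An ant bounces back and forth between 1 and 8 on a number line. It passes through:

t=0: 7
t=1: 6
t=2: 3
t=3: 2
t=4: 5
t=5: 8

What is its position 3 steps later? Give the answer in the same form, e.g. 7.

3

The value travels 3 per step and bounces off the walls at 1 and 8.
  step 6: 8 → 5
  step 7: 5 → 2
  step 8: 2 → 3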